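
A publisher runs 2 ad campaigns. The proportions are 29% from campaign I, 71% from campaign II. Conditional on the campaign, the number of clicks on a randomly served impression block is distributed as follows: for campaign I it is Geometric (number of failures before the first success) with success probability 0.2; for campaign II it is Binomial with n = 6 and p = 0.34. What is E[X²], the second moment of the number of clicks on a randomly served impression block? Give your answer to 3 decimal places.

14.351

For each component E[X²] = Var + (mean)², giving I: 36; II: 5.508.
Overall E[X²] = 0.29·36 + 0.71·5.508 = 14.3507.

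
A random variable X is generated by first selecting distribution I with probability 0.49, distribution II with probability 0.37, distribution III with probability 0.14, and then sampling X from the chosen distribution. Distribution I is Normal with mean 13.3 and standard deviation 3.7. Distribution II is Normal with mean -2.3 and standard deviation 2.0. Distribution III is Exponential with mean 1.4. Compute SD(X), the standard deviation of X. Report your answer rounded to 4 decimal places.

Per component, I: μ=13.3, E[X²]=190.58; II: μ=-2.3, E[X²]=9.29; III: μ=1.4, E[X²]=3.92.
E[X] = 0.49·13.3 + 0.37·-2.3 + 0.14·1.4 = 5.862.
E[X²] = 0.49·190.58 + 0.37·9.29 + 0.14·3.92 = 97.3703.
Var(X) = E[X²] − (E[X])² = 97.3703 − 34.363 = 63.0073.
SD(X) = √63.0073 = 7.93771.

7.9377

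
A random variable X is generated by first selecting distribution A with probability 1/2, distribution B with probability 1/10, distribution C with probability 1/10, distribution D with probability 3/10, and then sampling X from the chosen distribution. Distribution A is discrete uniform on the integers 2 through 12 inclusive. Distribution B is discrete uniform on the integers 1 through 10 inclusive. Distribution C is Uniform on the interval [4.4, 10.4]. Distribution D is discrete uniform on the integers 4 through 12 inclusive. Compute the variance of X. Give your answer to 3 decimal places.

8.630

Per component, A: μ=7, E[X²]=59; B: μ=5.5, E[X²]=38.5; C: μ=7.4, E[X²]=57.76; D: μ=8, E[X²]=70.6667.
E[X] = 0.5·7 + 0.1·5.5 + 0.1·7.4 + 0.3·8 = 7.19.
E[X²] = 0.5·59 + 0.1·38.5 + 0.1·57.76 + 0.3·70.6667 = 60.326.
Var(X) = E[X²] − (E[X])² = 60.326 − 51.6961 = 8.6299.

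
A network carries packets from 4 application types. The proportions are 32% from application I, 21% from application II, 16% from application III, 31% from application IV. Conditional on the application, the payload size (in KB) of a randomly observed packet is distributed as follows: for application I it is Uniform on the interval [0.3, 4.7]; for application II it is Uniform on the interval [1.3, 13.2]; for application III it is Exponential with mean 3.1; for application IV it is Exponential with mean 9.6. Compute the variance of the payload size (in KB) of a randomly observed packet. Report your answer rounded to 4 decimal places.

42.6707

Per component, I: μ=2.5, E[X²]=7.86333; II: μ=7.25, E[X²]=64.3633; III: μ=3.1, E[X²]=19.22; IV: μ=9.6, E[X²]=184.32.
E[X] = 0.32·2.5 + 0.21·7.25 + 0.16·3.1 + 0.31·9.6 = 5.7945.
E[X²] = 0.32·7.86333 + 0.21·64.3633 + 0.16·19.22 + 0.31·184.32 = 76.247.
Var(X) = E[X²] − (E[X])² = 76.247 − 33.5762 = 42.6707.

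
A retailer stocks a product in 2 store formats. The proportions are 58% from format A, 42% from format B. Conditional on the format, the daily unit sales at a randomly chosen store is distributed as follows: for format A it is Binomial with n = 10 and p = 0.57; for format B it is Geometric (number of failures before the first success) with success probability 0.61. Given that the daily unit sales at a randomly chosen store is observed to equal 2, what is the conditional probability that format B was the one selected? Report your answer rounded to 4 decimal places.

0.7972

Likelihoods P(X=2 | ·): A: 0.0170887; B: 0.092781.
Posterior ∝ prior × likelihood. Numerator for B: 0.42·0.092781 = 0.038968.
Normalizing constant: 0.58·0.0170887 + 0.42·0.092781 = 0.0488795.
P(B | observation) = 0.038968 / 0.0488795 = 0.797226.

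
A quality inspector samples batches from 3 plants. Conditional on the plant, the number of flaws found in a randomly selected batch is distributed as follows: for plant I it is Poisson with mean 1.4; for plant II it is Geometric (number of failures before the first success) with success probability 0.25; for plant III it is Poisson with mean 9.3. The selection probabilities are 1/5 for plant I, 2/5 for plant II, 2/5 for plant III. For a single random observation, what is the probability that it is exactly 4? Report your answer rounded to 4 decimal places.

0.0509

Conditional on each plant, P(X = 4): I: 0.039472; II: 0.0791016; III: 0.0284959.
By total probability, P(X = 4) = 0.2·0.039472 + 0.4·0.0791016 + 0.4·0.0284959 = 0.0509334.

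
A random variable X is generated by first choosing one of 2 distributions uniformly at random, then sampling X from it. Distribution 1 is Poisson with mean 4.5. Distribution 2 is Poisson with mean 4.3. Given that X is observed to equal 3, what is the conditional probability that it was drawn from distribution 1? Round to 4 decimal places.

Likelihoods P(X=3 | ·): 1: 0.168718; 2: 0.179799.
Posterior ∝ prior × likelihood. Numerator for 1: 0.5·0.168718 = 0.0843589.
Normalizing constant: 0.5·0.168718 + 0.5·0.179799 = 0.174259.
P(1 | observation) = 0.0843589 / 0.174259 = 0.484102.

0.4841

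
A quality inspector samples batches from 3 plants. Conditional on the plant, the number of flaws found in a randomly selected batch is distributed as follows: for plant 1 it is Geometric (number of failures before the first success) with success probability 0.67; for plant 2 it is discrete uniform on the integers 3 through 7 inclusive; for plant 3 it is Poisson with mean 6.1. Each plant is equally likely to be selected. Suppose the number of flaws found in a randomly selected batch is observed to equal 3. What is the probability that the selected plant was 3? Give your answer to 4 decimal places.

Likelihoods P(X=3 | ·): 1: 0.0240778; 2: 0.2; 3: 0.0848481.
Posterior ∝ prior × likelihood. Numerator for 3: 0.333333·0.0848481 = 0.0282827.
Normalizing constant: 0.333333·0.0240778 + 0.333333·0.2 + 0.333333·0.0848481 = 0.102975.
P(3 | observation) = 0.0282827 / 0.102975 = 0.274655.

0.2747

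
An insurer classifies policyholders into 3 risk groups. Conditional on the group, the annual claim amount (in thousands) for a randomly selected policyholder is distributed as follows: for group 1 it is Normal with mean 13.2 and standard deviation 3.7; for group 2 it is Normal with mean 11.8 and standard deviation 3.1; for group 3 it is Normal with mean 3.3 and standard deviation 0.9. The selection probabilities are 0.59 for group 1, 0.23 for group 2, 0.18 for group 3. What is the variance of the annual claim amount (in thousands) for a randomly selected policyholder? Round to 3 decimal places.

Per component, 1: μ=13.2, E[X²]=187.93; 2: μ=11.8, E[X²]=148.85; 3: μ=3.3, E[X²]=11.7.
E[X] = 0.59·13.2 + 0.23·11.8 + 0.18·3.3 = 11.096.
E[X²] = 0.59·187.93 + 0.23·148.85 + 0.18·11.7 = 147.22.
Var(X) = E[X²] − (E[X])² = 147.22 − 123.121 = 24.099.

24.099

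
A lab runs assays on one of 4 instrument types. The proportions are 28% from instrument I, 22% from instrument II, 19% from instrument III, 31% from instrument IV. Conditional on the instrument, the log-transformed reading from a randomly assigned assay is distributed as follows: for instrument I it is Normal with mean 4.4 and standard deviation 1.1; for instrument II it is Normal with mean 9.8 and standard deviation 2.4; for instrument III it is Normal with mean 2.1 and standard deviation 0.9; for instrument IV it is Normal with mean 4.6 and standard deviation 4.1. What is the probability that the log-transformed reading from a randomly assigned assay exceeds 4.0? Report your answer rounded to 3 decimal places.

0.574

Conditional on each instrument, P(X > 4.0): I: 0.641935; II: 0.992168; III: 0.0173814; IV: 0.558174.
By total probability, P(X > 4.0) = 0.28·0.641935 + 0.22·0.992168 + 0.19·0.0173814 + 0.31·0.558174 = 0.574355.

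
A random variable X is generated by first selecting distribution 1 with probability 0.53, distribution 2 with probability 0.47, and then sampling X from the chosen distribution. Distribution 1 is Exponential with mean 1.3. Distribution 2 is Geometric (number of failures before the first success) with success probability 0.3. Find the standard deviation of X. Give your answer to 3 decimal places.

2.195

Per component, 1: μ=1.3, E[X²]=3.38; 2: μ=2.33333, E[X²]=13.2222.
E[X] = 0.53·1.3 + 0.47·2.33333 = 1.78567.
E[X²] = 0.53·3.38 + 0.47·13.2222 = 8.00584.
Var(X) = E[X²] − (E[X])² = 8.00584 − 3.18861 = 4.81724.
SD(X) = √4.81724 = 2.19482.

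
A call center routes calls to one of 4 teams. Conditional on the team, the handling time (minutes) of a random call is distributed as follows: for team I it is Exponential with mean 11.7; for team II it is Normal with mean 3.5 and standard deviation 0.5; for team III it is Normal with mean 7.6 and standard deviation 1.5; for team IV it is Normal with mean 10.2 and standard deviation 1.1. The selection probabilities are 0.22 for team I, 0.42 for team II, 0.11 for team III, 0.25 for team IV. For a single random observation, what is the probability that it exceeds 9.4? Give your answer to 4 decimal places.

0.3028

Conditional on each team, P(X > 9.4): I: 0.447795; II: 0; III: 0.11507; IV: 0.766471.
By total probability, P(X > 9.4) = 0.22·0.447795 + 0.42·0 + 0.11·0.11507 + 0.25·0.766471 = 0.30279.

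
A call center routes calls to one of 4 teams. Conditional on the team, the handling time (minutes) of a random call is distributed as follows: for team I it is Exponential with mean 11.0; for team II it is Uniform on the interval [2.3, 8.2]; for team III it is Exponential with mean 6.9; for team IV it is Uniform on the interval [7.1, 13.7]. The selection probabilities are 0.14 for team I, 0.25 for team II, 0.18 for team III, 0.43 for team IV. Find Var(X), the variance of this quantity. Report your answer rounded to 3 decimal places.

Per component, I: μ=11, E[X²]=242; II: μ=5.25, E[X²]=30.4633; III: μ=6.9, E[X²]=95.22; IV: μ=10.4, E[X²]=111.79.
E[X] = 0.14·11 + 0.25·5.25 + 0.18·6.9 + 0.43·10.4 = 8.5665.
E[X²] = 0.14·242 + 0.25·30.4633 + 0.18·95.22 + 0.43·111.79 = 106.705.
Var(X) = E[X²] − (E[X])² = 106.705 − 73.3849 = 33.3202.

33.320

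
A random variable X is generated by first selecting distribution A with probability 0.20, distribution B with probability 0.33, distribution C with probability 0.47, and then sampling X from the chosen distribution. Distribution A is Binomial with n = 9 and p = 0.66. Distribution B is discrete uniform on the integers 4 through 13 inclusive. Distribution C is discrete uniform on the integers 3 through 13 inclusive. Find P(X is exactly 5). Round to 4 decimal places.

0.1179

Conditional on each component, P(X = 5): A: 0.210866; B: 0.1; C: 0.0909091.
By total probability, P(X = 5) = 0.2·0.210866 + 0.33·0.1 + 0.47·0.0909091 = 0.1179.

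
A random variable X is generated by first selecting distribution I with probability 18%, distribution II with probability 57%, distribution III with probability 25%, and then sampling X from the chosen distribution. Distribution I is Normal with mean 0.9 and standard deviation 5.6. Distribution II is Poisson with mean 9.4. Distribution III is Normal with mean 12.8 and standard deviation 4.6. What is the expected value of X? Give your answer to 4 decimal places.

8.7200

Component means — I: 0.9; II: 9.4; III: 12.8.
E[X] = 0.18·0.9 + 0.57·9.4 + 0.25·12.8 = 8.72.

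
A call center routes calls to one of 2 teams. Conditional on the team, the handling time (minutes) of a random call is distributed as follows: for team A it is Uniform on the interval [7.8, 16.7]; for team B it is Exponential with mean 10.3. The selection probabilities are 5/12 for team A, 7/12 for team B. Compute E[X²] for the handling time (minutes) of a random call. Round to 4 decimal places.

189.0481

For each component E[X²] = Var + (mean)², giving A: 156.663; B: 212.18.
Overall E[X²] = 0.416667·156.663 + 0.583333·212.18 = 189.048.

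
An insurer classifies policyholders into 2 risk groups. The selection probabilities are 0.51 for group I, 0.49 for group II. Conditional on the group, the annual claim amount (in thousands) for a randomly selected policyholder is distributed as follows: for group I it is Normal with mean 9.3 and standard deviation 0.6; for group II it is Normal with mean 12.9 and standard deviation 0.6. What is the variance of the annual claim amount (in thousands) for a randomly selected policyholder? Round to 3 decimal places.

Per component, I: μ=9.3, E[X²]=86.85; II: μ=12.9, E[X²]=166.77.
E[X] = 0.51·9.3 + 0.49·12.9 = 11.064.
E[X²] = 0.51·86.85 + 0.49·166.77 = 126.011.
Var(X) = E[X²] − (E[X])² = 126.011 − 122.412 = 3.5987.

3.599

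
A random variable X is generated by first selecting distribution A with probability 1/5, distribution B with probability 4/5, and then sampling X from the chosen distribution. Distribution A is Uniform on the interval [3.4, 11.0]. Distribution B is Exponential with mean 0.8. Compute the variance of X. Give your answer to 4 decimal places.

8.0283

Per component, A: μ=7.2, E[X²]=56.6533; B: μ=0.8, E[X²]=1.28.
E[X] = 0.2·7.2 + 0.8·0.8 = 2.08.
E[X²] = 0.2·56.6533 + 0.8·1.28 = 12.3547.
Var(X) = E[X²] − (E[X])² = 12.3547 − 4.3264 = 8.02827.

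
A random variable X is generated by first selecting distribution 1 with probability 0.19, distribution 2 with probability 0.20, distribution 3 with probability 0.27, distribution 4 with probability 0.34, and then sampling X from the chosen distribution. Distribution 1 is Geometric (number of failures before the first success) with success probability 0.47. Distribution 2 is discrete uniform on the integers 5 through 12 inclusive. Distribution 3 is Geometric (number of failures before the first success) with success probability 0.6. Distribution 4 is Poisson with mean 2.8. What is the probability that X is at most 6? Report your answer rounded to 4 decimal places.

0.8390

Conditional on each component, P(X ≤ 6): 1: 0.988253; 2: 0.25; 3: 0.998362; 4: 0.975589.
By total probability, P(X ≤ 6) = 0.19·0.988253 + 0.2·0.25 + 0.27·0.998362 + 0.34·0.975589 = 0.839026.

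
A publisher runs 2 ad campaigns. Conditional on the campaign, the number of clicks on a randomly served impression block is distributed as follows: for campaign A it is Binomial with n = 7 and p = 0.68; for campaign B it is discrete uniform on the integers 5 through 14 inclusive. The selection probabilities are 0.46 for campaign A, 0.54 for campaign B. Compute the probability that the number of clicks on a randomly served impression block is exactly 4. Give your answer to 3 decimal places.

0.113

Conditional on each campaign, P(X = 4): A: 0.245219; B: 0.
By total probability, P(X = 4) = 0.46·0.245219 + 0.54·0 = 0.112801.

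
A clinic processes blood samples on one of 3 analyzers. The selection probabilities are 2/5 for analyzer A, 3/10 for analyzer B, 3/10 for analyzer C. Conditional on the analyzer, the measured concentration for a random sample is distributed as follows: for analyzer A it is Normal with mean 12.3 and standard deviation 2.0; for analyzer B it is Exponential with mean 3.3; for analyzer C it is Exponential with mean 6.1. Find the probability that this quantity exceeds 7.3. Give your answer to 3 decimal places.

0.521

Conditional on each analyzer, P(X > 7.3): A: 0.99379; B: 0.109468; C: 0.302183.
By total probability, P(X > 7.3) = 0.4·0.99379 + 0.3·0.109468 + 0.3·0.302183 = 0.521012.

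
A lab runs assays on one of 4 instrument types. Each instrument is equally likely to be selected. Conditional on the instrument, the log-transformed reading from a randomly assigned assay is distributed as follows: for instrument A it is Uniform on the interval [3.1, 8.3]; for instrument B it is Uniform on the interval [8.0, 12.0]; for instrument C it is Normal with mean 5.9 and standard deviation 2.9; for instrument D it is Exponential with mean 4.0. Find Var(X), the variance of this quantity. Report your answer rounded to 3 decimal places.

Per component, A: μ=5.7, E[X²]=34.7433; B: μ=10, E[X²]=101.333; C: μ=5.9, E[X²]=43.22; D: μ=4, E[X²]=32.
E[X] = 0.25·5.7 + 0.25·10 + 0.25·5.9 + 0.25·4 = 6.4.
E[X²] = 0.25·34.7433 + 0.25·101.333 + 0.25·43.22 + 0.25·32 = 52.8242.
Var(X) = E[X²] − (E[X])² = 52.8242 − 40.96 = 11.8642.

11.864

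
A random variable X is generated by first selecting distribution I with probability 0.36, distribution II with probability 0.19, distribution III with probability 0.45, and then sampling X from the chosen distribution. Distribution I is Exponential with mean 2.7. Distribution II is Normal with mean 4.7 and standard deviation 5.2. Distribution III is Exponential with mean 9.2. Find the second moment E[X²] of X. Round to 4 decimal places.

For each component E[X²] = Var + (mean)², giving I: 14.58; II: 49.13; III: 169.28.
Overall E[X²] = 0.36·14.58 + 0.19·49.13 + 0.45·169.28 = 90.7595.

90.7595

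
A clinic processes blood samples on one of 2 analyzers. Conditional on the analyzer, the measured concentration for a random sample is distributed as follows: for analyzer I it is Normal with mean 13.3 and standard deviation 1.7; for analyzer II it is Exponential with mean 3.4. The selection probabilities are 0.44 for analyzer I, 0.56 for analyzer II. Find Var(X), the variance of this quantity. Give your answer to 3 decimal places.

Per component, I: μ=13.3, E[X²]=179.78; II: μ=3.4, E[X²]=23.12.
E[X] = 0.44·13.3 + 0.56·3.4 = 7.756.
E[X²] = 0.44·179.78 + 0.56·23.12 = 92.0504.
Var(X) = E[X²] − (E[X])² = 92.0504 − 60.1555 = 31.8949.

31.895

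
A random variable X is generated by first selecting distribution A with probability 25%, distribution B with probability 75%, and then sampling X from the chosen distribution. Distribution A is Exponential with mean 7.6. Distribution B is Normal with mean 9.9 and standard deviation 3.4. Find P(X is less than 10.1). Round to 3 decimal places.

Conditional on each component, P(X < 10.1): A: 0.735244; B: 0.523454.
By total probability, P(X < 10.1) = 0.25·0.735244 + 0.75·0.523454 = 0.576401.

0.576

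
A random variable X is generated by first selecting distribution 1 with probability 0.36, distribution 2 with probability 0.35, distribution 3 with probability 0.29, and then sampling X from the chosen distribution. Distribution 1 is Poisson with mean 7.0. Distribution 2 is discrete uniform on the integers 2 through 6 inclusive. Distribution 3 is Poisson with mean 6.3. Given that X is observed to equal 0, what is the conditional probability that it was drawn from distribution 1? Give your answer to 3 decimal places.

0.381

Likelihoods P(X=0 | ·): 1: 0.000911882; 2: 0; 3: 0.0018363.
Posterior ∝ prior × likelihood. Numerator for 1: 0.36·0.000911882 = 0.000328278.
Normalizing constant: 0.36·0.000911882 + 0.35·0 + 0.29·0.0018363 = 0.000860806.
P(1 | observation) = 0.000328278 / 0.000860806 = 0.381361.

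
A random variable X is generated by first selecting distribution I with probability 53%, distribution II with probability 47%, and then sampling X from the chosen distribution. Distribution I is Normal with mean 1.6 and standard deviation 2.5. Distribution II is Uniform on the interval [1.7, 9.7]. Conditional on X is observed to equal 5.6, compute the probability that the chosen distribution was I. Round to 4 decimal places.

0.2858

Likelihoods f(5.6 | ·): I: 0.0443683; II: 0.125.
Posterior ∝ prior × likelihood. Numerator for I: 0.53·0.0443683 = 0.0235152.
Normalizing constant: 0.53·0.0443683 + 0.47·0.125 = 0.0822652.
P(I | observation) = 0.0235152 / 0.0822652 = 0.285846.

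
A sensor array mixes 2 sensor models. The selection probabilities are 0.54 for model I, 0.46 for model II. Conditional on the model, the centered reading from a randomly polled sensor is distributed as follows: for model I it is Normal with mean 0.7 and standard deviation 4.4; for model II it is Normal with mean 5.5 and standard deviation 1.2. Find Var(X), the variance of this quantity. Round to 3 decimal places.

16.840

Per component, I: μ=0.7, E[X²]=19.85; II: μ=5.5, E[X²]=31.69.
E[X] = 0.54·0.7 + 0.46·5.5 = 2.908.
E[X²] = 0.54·19.85 + 0.46·31.69 = 25.2964.
Var(X) = E[X²] − (E[X])² = 25.2964 − 8.45646 = 16.8399.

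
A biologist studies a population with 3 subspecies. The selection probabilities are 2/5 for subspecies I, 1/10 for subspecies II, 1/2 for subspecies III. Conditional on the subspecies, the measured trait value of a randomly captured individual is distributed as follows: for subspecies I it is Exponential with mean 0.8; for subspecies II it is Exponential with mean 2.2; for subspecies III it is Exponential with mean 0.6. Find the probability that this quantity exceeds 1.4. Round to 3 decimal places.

0.171

Conditional on each subspecies, P(X > 1.4): I: 0.173774; II: 0.529213; III: 0.096972.
By total probability, P(X > 1.4) = 0.4·0.173774 + 0.1·0.529213 + 0.5·0.096972 = 0.170917.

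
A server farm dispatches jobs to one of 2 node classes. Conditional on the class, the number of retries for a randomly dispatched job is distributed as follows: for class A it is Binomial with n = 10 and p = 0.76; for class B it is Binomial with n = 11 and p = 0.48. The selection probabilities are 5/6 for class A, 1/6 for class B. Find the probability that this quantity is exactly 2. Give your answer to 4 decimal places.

Conditional on each class, P(X = 2): A: 0.000286108; B: 0.035227.
By total probability, P(X = 2) = 0.833333·0.000286108 + 0.166667·0.035227 = 0.00610958.

0.0061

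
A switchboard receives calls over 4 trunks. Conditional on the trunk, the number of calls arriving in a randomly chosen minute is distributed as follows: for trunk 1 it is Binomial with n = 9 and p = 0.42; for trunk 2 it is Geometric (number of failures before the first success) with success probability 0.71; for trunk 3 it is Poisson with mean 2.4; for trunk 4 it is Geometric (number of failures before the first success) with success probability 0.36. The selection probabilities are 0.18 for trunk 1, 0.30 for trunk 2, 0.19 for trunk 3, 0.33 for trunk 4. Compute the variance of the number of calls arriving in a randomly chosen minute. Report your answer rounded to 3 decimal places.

4.006

Per component, 1: μ=3.78, E[X²]=16.4808; 2: μ=0.408451, E[X²]=0.742115; 3: μ=2.4, E[X²]=8.16; 4: μ=1.77778, E[X²]=8.09877.
E[X] = 0.18·3.78 + 0.3·0.408451 + 0.19·2.4 + 0.33·1.77778 = 1.8456.
E[X²] = 0.18·16.4808 + 0.3·0.742115 + 0.19·8.16 + 0.33·8.09877 = 7.41217.
Var(X) = E[X²] − (E[X])² = 7.41217 − 3.40625 = 4.00592.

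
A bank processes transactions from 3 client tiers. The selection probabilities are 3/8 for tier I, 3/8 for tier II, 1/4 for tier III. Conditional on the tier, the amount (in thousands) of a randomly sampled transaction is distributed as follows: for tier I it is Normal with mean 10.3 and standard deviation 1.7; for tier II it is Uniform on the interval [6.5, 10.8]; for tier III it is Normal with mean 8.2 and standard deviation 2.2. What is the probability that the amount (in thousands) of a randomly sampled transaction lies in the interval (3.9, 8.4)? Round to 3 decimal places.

0.343

Conditional on each tier, P(3.9 < X < 8.4): I: 0.131776; II: 0.44186; III: 0.510899.
By total probability, P(3.9 < X < 8.4) = 0.375·0.131776 + 0.375·0.44186 + 0.25·0.510899 = 0.342838.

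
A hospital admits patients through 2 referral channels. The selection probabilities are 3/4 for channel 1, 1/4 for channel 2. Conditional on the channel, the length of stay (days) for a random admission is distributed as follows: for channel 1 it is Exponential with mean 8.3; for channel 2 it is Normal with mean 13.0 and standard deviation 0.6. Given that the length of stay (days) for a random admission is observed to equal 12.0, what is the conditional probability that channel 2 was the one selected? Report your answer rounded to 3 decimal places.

Likelihoods f(12.0 | ·): 1: 0.0283809; 2: 0.165795.
Posterior ∝ prior × likelihood. Numerator for 2: 0.25·0.165795 = 0.0414488.
Normalizing constant: 0.75·0.0283809 + 0.25·0.165795 = 0.0627345.
P(2 | observation) = 0.0414488 / 0.0627345 = 0.660702.

0.661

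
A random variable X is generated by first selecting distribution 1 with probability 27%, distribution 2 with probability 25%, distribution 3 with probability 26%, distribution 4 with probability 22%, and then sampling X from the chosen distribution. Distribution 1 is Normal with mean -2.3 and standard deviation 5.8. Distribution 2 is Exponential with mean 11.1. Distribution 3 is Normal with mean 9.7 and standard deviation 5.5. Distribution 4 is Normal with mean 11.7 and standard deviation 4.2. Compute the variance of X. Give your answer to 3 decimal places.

85.879

Per component, 1: μ=-2.3, E[X²]=38.93; 2: μ=11.1, E[X²]=246.42; 3: μ=9.7, E[X²]=124.34; 4: μ=11.7, E[X²]=154.53.
E[X] = 0.27·-2.3 + 0.25·11.1 + 0.26·9.7 + 0.22·11.7 = 7.25.
E[X²] = 0.27·38.93 + 0.25·246.42 + 0.26·124.34 + 0.22·154.53 = 138.441.
Var(X) = E[X²] − (E[X])² = 138.441 − 52.5625 = 85.8786.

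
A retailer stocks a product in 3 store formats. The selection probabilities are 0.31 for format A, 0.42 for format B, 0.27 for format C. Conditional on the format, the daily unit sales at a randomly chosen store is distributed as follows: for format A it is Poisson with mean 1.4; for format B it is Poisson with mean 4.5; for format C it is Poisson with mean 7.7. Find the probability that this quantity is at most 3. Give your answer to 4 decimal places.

0.4511

Conditional on each format, P(X ≤ 3): A: 0.946275; B: 0.342296; C: 0.0518188.
By total probability, P(X ≤ 3) = 0.31·0.946275 + 0.42·0.342296 + 0.27·0.0518188 = 0.451101.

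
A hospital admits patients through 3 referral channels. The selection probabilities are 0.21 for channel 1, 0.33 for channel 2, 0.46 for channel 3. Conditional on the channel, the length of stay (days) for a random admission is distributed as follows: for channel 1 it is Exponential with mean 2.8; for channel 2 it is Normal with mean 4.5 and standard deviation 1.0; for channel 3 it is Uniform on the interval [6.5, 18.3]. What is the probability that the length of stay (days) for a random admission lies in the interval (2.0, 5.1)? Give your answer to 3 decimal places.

Conditional on each channel, P(2.0 < X < 5.1): 1: 0.327747; 2: 0.719537; 3: 0.
By total probability, P(2.0 < X < 5.1) = 0.21·0.327747 + 0.33·0.719537 + 0.46·0 = 0.306274.

0.306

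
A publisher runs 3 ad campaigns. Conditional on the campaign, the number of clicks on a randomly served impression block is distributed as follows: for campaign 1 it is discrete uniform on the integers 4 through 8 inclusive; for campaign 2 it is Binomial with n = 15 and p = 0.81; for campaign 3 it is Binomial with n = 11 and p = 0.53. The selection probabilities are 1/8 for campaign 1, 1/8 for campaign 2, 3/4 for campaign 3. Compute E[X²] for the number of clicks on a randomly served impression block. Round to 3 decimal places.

For each component E[X²] = Var + (mean)², giving 1: 38; 2: 149.931; 3: 36.729.
Overall E[X²] = 0.125·38 + 0.125·149.931 + 0.75·36.729 = 51.0381.

51.038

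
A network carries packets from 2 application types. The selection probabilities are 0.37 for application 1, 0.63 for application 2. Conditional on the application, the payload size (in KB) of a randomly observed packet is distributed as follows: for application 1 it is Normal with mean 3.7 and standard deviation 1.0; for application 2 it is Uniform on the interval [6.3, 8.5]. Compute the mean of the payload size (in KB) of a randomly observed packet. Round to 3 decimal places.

Component means — 1: 3.7; 2: 7.4.
E[X] = 0.37·3.7 + 0.63·7.4 = 6.031.

6.031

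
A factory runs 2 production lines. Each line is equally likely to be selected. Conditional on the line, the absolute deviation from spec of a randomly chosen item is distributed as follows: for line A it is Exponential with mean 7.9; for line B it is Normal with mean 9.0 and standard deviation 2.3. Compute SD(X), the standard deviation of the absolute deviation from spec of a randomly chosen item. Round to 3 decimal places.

Per component, A: μ=7.9, E[X²]=124.82; B: μ=9, E[X²]=86.29.
E[X] = 0.5·7.9 + 0.5·9 = 8.45.
E[X²] = 0.5·124.82 + 0.5·86.29 = 105.555.
Var(X) = E[X²] − (E[X])² = 105.555 − 71.4025 = 34.1525.
SD(X) = √34.1525 = 5.84401.

5.844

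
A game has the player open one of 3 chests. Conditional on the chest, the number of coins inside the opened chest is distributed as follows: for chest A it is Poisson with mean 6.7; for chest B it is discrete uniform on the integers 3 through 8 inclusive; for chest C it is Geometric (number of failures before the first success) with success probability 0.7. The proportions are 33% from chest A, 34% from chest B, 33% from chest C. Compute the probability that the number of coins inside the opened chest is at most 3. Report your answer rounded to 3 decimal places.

0.417

Conditional on each chest, P(X ≤ 3): A: 0.098808; B: 0.166667; C: 0.9919.
By total probability, P(X ≤ 3) = 0.33·0.098808 + 0.34·0.166667 + 0.33·0.9919 = 0.4166.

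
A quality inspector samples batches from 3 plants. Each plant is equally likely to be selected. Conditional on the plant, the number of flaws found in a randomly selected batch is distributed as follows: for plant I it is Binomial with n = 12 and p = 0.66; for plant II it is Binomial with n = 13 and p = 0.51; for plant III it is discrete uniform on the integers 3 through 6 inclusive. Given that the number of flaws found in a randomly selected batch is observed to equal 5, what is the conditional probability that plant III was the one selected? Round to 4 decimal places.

Likelihoods P(X=5 | ·): I: 0.0520951; II: 0.14757; III: 0.25.
Posterior ∝ prior × likelihood. Numerator for III: 0.333333·0.25 = 0.0833333.
Normalizing constant: 0.333333·0.0520951 + 0.333333·0.14757 + 0.333333·0.25 = 0.149888.
P(III | observation) = 0.0833333 / 0.149888 = 0.555969.

0.5560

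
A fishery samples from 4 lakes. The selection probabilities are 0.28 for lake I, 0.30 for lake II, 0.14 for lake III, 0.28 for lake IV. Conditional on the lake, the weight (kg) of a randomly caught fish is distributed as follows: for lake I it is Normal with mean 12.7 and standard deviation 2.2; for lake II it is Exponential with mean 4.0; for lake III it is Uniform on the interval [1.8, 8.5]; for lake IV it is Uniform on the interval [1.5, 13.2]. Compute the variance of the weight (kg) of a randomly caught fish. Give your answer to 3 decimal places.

21.897

Per component, I: μ=12.7, E[X²]=166.13; II: μ=4, E[X²]=32; III: μ=5.15, E[X²]=30.2633; IV: μ=7.35, E[X²]=65.43.
E[X] = 0.28·12.7 + 0.3·4 + 0.14·5.15 + 0.28·7.35 = 7.535.
E[X²] = 0.28·166.13 + 0.3·32 + 0.14·30.2633 + 0.28·65.43 = 78.6737.
Var(X) = E[X²] − (E[X])² = 78.6737 − 56.7762 = 21.8974.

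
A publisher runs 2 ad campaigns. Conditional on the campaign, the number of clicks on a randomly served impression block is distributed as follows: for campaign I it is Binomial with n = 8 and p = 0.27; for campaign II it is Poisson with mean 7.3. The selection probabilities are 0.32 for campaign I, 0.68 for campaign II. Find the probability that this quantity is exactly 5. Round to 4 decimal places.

0.0894

Conditional on each campaign, P(X = 5): I: 0.031259; II: 0.116703.
By total probability, P(X = 5) = 0.32·0.031259 + 0.68·0.116703 = 0.0893612.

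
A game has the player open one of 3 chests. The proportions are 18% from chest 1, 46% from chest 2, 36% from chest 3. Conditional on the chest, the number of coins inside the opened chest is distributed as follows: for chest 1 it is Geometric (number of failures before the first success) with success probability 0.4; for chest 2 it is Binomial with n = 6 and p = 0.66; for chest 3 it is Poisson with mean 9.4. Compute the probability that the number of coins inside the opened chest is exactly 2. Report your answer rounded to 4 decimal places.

Conditional on each chest, P(X = 2): 1: 0.144; 2: 0.0873162; 3: 0.00365475.
By total probability, P(X = 2) = 0.18·0.144 + 0.46·0.0873162 + 0.36·0.00365475 = 0.0674012.

0.0674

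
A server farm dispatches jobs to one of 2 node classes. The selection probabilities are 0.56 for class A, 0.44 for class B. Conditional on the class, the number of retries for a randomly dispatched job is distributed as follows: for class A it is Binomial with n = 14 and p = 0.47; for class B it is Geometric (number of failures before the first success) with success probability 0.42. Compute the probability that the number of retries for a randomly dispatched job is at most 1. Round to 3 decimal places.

0.293

Conditional on each class, P(X ≤ 1): A: 0.00185121; B: 0.6636.
By total probability, P(X ≤ 1) = 0.56·0.00185121 + 0.44·0.6636 = 0.293021.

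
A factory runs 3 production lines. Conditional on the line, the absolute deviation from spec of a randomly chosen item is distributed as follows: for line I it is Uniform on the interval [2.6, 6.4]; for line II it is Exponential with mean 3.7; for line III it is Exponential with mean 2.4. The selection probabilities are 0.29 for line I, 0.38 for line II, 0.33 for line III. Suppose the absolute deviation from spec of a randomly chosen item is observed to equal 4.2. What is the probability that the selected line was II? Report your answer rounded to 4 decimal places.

0.2478

Likelihoods f(4.2 | ·): I: 0.263158; II: 0.0868591; III: 0.0724058.
Posterior ∝ prior × likelihood. Numerator for II: 0.38·0.0868591 = 0.0330065.
Normalizing constant: 0.29·0.263158 + 0.38·0.0868591 + 0.33·0.0724058 = 0.133216.
P(II | observation) = 0.0330065 / 0.133216 = 0.247766.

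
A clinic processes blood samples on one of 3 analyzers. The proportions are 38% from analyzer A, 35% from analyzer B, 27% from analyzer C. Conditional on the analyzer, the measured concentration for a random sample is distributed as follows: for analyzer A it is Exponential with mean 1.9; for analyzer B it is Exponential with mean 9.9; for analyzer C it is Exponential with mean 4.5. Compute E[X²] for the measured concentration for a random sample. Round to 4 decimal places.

For each component E[X²] = Var + (mean)², giving A: 7.22; B: 196.02; C: 40.5.
Overall E[X²] = 0.38·7.22 + 0.35·196.02 + 0.27·40.5 = 82.2856.

82.2856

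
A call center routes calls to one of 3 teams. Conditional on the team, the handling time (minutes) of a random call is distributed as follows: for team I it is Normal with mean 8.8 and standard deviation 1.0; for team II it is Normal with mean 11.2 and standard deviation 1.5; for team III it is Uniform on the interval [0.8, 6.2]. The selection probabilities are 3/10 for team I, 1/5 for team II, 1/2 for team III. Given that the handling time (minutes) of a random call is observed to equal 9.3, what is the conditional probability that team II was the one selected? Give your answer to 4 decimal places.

0.1842

Likelihoods f(9.3 | ·): I: 0.352065; II: 0.119239; III: 0.
Posterior ∝ prior × likelihood. Numerator for II: 0.2·0.119239 = 0.0238478.
Normalizing constant: 0.3·0.352065 + 0.2·0.119239 + 0.5·0 = 0.129467.
P(II | observation) = 0.0238478 / 0.129467 = 0.184199.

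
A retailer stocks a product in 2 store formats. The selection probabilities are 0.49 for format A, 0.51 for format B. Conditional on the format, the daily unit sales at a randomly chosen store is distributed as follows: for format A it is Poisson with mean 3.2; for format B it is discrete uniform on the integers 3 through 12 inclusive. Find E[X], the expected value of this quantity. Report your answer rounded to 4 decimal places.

Component means — A: 3.2; B: 7.5.
E[X] = 0.49·3.2 + 0.51·7.5 = 5.393.

5.3930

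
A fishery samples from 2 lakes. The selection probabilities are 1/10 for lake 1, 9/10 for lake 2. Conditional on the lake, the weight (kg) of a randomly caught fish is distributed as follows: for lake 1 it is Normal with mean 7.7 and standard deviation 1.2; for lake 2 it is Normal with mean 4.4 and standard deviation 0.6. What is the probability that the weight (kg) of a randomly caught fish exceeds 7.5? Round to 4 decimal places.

Conditional on each lake, P(X > 7.5): 1: 0.566184; 2: 1.19153e-07.
By total probability, P(X > 7.5) = 0.1·0.566184 + 0.9·1.19153e-07 = 0.0566185.

0.0566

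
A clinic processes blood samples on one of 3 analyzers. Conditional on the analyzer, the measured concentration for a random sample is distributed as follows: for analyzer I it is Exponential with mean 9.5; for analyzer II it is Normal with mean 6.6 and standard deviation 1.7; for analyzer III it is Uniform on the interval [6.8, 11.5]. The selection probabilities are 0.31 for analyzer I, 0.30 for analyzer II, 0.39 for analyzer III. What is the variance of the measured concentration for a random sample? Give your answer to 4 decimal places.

31.1202

Per component, I: μ=9.5, E[X²]=180.5; II: μ=6.6, E[X²]=46.45; III: μ=9.15, E[X²]=85.5633.
E[X] = 0.31·9.5 + 0.3·6.6 + 0.39·9.15 = 8.4935.
E[X²] = 0.31·180.5 + 0.3·46.45 + 0.39·85.5633 = 103.26.
Var(X) = E[X²] − (E[X])² = 103.26 − 72.1395 = 31.1202.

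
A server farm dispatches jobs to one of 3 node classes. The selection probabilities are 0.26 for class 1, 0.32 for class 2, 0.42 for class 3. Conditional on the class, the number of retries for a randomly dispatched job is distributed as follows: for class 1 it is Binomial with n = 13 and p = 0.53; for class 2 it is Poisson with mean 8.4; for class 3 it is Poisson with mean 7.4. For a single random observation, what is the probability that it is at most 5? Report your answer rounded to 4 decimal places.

0.2136

Conditional on each class, P(X ≤ 5): 1: 0.219962; 2: 0.157277; 3: 0.252557.
By total probability, P(X ≤ 5) = 0.26·0.219962 + 0.32·0.157277 + 0.42·0.252557 = 0.213593.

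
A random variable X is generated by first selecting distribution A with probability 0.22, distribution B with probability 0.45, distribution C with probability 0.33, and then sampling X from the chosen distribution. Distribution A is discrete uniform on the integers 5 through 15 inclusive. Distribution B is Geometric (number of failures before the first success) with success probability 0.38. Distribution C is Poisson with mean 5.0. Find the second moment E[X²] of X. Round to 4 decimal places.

For each component E[X²] = Var + (mean)², giving A: 110; B: 6.95568; C: 30.
Overall E[X²] = 0.22·110 + 0.45·6.95568 + 0.33·30 = 37.2301.

37.2301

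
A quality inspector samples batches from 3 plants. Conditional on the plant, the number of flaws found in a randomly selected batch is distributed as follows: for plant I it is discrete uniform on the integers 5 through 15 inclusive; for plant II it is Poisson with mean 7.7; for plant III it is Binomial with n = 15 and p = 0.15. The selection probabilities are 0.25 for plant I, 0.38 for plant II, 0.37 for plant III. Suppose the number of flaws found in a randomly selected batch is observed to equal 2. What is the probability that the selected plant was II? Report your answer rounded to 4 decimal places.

0.0460

Likelihoods P(X=2 | ·): I: 0; II: 0.0134241; III: 0.285639.
Posterior ∝ prior × likelihood. Numerator for II: 0.38·0.0134241 = 0.00510114.
Normalizing constant: 0.25·0 + 0.38·0.0134241 + 0.37·0.285639 = 0.110788.
P(II | observation) = 0.00510114 / 0.110788 = 0.0460443.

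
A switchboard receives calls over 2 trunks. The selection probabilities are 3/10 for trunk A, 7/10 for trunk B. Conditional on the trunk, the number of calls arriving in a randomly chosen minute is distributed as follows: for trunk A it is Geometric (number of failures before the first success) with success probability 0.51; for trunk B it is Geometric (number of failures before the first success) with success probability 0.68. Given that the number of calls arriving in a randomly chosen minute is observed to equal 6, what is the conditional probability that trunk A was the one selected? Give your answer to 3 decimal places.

0.806

Likelihoods P(X=6 | ·): A: 0.00705906; B: 0.000730144.
Posterior ∝ prior × likelihood. Numerator for A: 0.3·0.00705906 = 0.00211772.
Normalizing constant: 0.3·0.00705906 + 0.7·0.000730144 = 0.00262882.
P(A | observation) = 0.00211772 / 0.00262882 = 0.805578.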